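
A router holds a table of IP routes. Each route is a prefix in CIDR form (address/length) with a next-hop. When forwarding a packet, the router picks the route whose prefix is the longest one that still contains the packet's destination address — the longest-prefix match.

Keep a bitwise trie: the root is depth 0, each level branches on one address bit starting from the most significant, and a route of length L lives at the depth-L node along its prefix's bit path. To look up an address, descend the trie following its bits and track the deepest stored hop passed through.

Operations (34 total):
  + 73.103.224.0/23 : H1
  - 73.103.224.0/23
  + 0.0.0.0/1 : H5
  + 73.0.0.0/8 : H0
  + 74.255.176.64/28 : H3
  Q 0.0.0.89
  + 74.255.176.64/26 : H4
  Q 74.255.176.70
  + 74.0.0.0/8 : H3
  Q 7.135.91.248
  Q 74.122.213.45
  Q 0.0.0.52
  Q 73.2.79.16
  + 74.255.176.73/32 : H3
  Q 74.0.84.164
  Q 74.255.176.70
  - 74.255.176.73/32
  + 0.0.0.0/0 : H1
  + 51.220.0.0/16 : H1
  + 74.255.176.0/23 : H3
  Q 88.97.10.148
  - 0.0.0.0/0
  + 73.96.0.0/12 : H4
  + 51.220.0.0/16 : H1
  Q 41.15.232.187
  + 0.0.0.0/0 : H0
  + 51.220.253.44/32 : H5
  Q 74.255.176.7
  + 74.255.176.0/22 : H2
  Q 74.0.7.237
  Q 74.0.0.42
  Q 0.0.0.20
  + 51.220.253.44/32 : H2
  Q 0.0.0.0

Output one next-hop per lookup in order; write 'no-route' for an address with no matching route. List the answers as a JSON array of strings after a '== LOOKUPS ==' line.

Apply in order:
  + 73.103.224.0/23 (H1) depth=23
  - 73.103.224.0/23 clear@23
  + 0.0.0.0/1 (H5) depth=1
  + 73.0.0.0/8 (H0) depth=8
  + 74.255.176.64/28 (H3) depth=28
  Q 0.0.0.89: descend 0 ; hops seen [H5] ; pick H5
  + 74.255.176.64/26 (H4) depth=26
  Q 74.255.176.70: descend 0100101011111111101100000100 ; hops seen [H5,H4,H3] ; pick H3
  + 74.0.0.0/8 (H3) depth=8
  Q 7.135.91.248: descend 0 ; hops seen [H5] ; pick H5
  Q 74.122.213.45: descend 01001010 ; hops seen [H5,H3] ; pick H3
  Q 0.0.0.52: descend 0 ; hops seen [H5] ; pick H5
  Q 73.2.79.16: descend 010010010 ; hops seen [H5,H0] ; pick H0
  + 74.255.176.73/32 (H3) depth=32
  Q 74.0.84.164: descend 01001010 ; hops seen [H5,H3] ; pick H3
  Q 74.255.176.70: descend 0100101011111111101100000100 ; hops seen [H5,H3,H4,H3] ; pick H3
  - 74.255.176.73/32 clear@32
  + 0.0.0.0/0 (H1) depth=0
  + 51.220.0.0/16 (H1) depth=16
  + 74.255.176.0/23 (H3) depth=23
  Q 88.97.10.148: descend 010 ; hops seen [H1,H5] ; pick H5
  - 0.0.0.0/0 clear@0
  + 73.96.0.0/12 (H4) depth=12
  + 51.220.0.0/16 (H1) depth=16
  Q 41.15.232.187: descend 001 ; hops seen [H5] ; pick H5
  + 0.0.0.0/0 (H0) depth=0
  + 51.220.253.44/32 (H5) depth=32
  Q 74.255.176.7: descend 0100101011111111101100000 ; hops seen [H0,H5,H3,H3] ; pick H3
  + 74.255.176.0/22 (H2) depth=22
  Q 74.0.7.237: descend 01001010 ; hops seen [H0,H5,H3] ; pick H3
  Q 74.0.0.42: descend 01001010 ; hops seen [H0,H5,H3] ; pick H3
  Q 0.0.0.20: descend 00 ; hops seen [H0,H5] ; pick H5
  + 51.220.253.44/32 (H2) depth=32
  Q 0.0.0.0: descend 00 ; hops seen [H0,H5] ; pick H5

== LOOKUPS ==
["H5","H3","H5","H3","H5","H0","H3","H3","H5","H5","H3","H3","H3","H5","H5"]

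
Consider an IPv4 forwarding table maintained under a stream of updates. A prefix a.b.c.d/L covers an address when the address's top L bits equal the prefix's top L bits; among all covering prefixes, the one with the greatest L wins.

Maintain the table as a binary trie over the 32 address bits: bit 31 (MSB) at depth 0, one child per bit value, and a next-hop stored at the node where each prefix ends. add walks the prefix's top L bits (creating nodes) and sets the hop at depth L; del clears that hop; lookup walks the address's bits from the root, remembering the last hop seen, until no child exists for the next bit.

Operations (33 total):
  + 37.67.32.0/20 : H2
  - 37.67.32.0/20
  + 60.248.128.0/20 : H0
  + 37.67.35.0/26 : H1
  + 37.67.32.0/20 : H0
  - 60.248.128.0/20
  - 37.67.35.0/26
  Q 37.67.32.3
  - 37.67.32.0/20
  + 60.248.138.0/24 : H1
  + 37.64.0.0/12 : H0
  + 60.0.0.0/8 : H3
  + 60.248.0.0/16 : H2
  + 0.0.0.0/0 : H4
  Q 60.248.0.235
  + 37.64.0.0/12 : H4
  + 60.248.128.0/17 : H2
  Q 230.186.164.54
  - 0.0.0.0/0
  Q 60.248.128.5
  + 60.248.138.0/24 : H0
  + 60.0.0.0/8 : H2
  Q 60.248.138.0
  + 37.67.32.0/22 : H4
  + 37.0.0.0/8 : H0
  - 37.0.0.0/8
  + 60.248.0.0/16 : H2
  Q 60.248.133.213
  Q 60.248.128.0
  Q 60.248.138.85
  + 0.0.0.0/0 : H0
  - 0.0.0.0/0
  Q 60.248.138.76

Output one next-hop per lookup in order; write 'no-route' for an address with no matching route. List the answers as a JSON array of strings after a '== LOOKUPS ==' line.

Apply in order:
  add 37.67.32.0/20 -> H2 at depth 20
  del 37.67.32.0/20 (clear depth 20)
  add 60.248.128.0/20 -> H0 at depth 20
  add 37.67.35.0/26 -> H1 at depth 26
  add 37.67.32.0/20 -> H0 at depth 20
  del 60.248.128.0/20 (clear depth 20)
  del 37.67.35.0/26 (clear depth 26)
  lookup 37.67.32.3: bits 0010010101000011001000 walk d0:-→d1:-→d2:-→d3:-→d4:-→d5:-→d6:-→d7:-→d8:-→d9:-→d10:-→d11:-→d12:-→d13:-→d14:-→d15:-→d16:-→d17:-→d18:-→d19:-→d20:H0→d21:-→d22:- -> H0
  del 37.67.32.0/20 (clear depth 20)
  add 60.248.138.0/24 -> H1 at depth 24
  add 37.64.0.0/12 -> H0 at depth 12
  add 60.0.0.0/8 -> H3 at depth 8
  add 60.248.0.0/16 -> H2 at depth 16
  add 0.0.0.0/0 -> H4 at depth 0
  lookup 60.248.0.235: bits 0011110011111000 walk d0:H4→d1:-→d2:-→d3:-→d4:-→d5:-→d6:-→d7:-→d8:H3→d9:-→d10:-→d11:-→d12:-→d13:-→d14:-→d15:-→d16:H2 -> H2
  add 37.64.0.0/12 -> H4 at depth 12
  add 60.248.128.0/17 -> H2 at depth 17
  lookup 230.186.164.54: bits ε walk d0:H4 -> H4
  del 0.0.0.0/0 (clear depth 0)
  lookup 60.248.128.5: bits 00111100111110001000 walk d0:-→d1:-→d2:-→d3:-→d4:-→d5:-→d6:-→d7:-→d8:H3→d9:-→d10:-→d11:-→d12:-→d13:-→d14:-→d15:-→d16:H2→d17:H2→d18:-→d19:-→d20:- -> H2
  add 60.248.138.0/24 -> H0 at depth 24
  add 60.0.0.0/8 -> H2 at depth 8
  lookup 60.248.138.0: bits 001111001111100010001010 walk d0:-→d1:-→d2:-→d3:-→d4:-→d5:-→d6:-→d7:-→d8:H2→d9:-→d10:-→d11:-→d12:-→d13:-→d14:-→d15:-→d16:H2→d17:H2→d18:-→d19:-→d20:-→d21:-→d22:-→d23:-→d24:H0 -> H0
  add 37.67.32.0/22 -> H4 at depth 22
  add 37.0.0.0/8 -> H0 at depth 8
  del 37.0.0.0/8 (clear depth 8)
  add 60.248.0.0/16 -> H2 at depth 16
  lookup 60.248.133.213: bits 00111100111110001000 walk d0:-→d1:-→d2:-→d3:-→d4:-→d5:-→d6:-→d7:-→d8:H2→d9:-→d10:-→d11:-→d12:-→d13:-→d14:-→d15:-→d16:H2→d17:H2→d18:-→d19:-→d20:- -> H2
  lookup 60.248.128.0: bits 00111100111110001000 walk d0:-→d1:-→d2:-→d3:-→d4:-→d5:-→d6:-→d7:-→d8:H2→d9:-→d10:-→d11:-→d12:-→d13:-→d14:-→d15:-→d16:H2→d17:H2→d18:-→d19:-→d20:- -> H2
  lookup 60.248.138.85: bits 001111001111100010001010 walk d0:-→d1:-→d2:-→d3:-→d4:-→d5:-→d6:-→d7:-→d8:H2→d9:-→d10:-→d11:-→d12:-→d13:-→d14:-→d15:-→d16:H2→d17:H2→d18:-→d19:-→d20:-→d21:-→d22:-→d23:-→d24:H0 -> H0
  add 0.0.0.0/0 -> H0 at depth 0
  del 0.0.0.0/0 (clear depth 0)
  lookup 60.248.138.76: bits 001111001111100010001010 walk d0:-→d1:-→d2:-→d3:-→d4:-→d5:-→d6:-→d7:-→d8:H2→d9:-→d10:-→d11:-→d12:-→d13:-→d14:-→d15:-→d16:H2→d17:H2→d18:-→d19:-→d20:-→d21:-→d22:-→d23:-→d24:H0 -> H0

== LOOKUPS ==
["H0","H2","H4","H2","H0","H2","H2","H0","H0"]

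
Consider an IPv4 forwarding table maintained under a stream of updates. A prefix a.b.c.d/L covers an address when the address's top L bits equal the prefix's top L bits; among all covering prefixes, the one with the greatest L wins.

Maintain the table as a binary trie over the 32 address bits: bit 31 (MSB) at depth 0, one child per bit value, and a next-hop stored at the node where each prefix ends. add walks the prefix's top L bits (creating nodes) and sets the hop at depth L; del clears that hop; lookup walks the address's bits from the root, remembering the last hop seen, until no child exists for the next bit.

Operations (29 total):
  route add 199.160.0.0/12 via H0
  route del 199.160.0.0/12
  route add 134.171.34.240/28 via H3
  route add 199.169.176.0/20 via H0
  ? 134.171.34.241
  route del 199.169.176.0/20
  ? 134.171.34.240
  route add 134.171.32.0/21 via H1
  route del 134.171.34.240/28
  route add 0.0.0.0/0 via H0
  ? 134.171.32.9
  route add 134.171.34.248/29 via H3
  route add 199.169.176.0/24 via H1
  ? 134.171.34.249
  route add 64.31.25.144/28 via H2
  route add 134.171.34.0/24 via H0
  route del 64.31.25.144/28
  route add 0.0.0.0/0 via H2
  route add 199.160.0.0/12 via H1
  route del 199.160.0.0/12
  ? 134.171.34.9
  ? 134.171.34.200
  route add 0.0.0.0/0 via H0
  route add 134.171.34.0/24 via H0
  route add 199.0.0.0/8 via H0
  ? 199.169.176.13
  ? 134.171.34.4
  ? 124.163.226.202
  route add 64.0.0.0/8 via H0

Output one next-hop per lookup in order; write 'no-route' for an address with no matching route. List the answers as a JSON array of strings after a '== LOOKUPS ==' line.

Trace:
  + 199.160.0.0/12 (H0) depth=12
  del 199.160.0.0/12 (clear depth 12)
  + 134.171.34.240/28 (H3) depth=28
  + 199.169.176.0/20 (H0) depth=20
  ? 134.171.34.241  path d0:-→d1:-→d2:-→d3:-→d4:-→d5:-→d6:-→d7:-→d8:-→d9:-→d10:-→d11:-→d12:-→d13:-→d14:-→d15:-→d16:-→d17:-→d18:-→d19:-→d20:-→d21:-→d22:-→d23:-→d24:-→d25:-→d26:-→d27:-→d28:H3  best=H3
  del 199.169.176.0/20 (clear depth 20)
  ? 134.171.34.240  path d0:-→d1:-→d2:-→d3:-→d4:-→d5:-→d6:-→d7:-→d8:-→d9:-→d10:-→d11:-→d12:-→d13:-→d14:-→d15:-→d16:-→d17:-→d18:-→d19:-→d20:-→d21:-→d22:-→d23:-→d24:-→d25:-→d26:-→d27:-→d28:H3  best=H3
  + 134.171.32.0/21 (H1) depth=21
  del 134.171.34.240/28 (clear depth 28)
  + 0.0.0.0/0 (H0) depth=0
  ? 134.171.32.9  path d0:H0→d1:-→d2:-→d3:-→d4:-→d5:-→d6:-→d7:-→d8:-→d9:-→d10:-→d11:-→d12:-→d13:-→d14:-→d15:-→d16:-→d17:-→d18:-→d19:-→d20:-→d21:H1→d22:-  best=H1
  + 134.171.34.248/29 (H3) depth=29
  + 199.169.176.0/24 (H1) depth=24
  ? 134.171.34.249  path d0:H0→d1:-→d2:-→d3:-→d4:-→d5:-→d6:-→d7:-→d8:-→d9:-→d10:-→d11:-→d12:-→d13:-→d14:-→d15:-→d16:-→d17:-→d18:-→d19:-→d20:-→d21:H1→d22:-→d23:-→d24:-→d25:-→d26:-→d27:-→d28:-→d29:H3  best=H3
  + 64.31.25.144/28 (H2) depth=28
  + 134.171.34.0/24 (H0) depth=24
  del 64.31.25.144/28 (clear depth 28)
  + 0.0.0.0/0 (H2) depth=0
  + 199.160.0.0/12 (H1) depth=12
  del 199.160.0.0/12 (clear depth 12)
  ? 134.171.34.9  path d0:H2→d1:-→d2:-→d3:-→d4:-→d5:-→d6:-→d7:-→d8:-→d9:-→d10:-→d11:-→d12:-→d13:-→d14:-→d15:-→d16:-→d17:-→d18:-→d19:-→d20:-→d21:H1→d22:-→d23:-→d24:H0  best=H0
  ? 134.171.34.200  path d0:H2→d1:-→d2:-→d3:-→d4:-→d5:-→d6:-→d7:-→d8:-→d9:-→d10:-→d11:-→d12:-→d13:-→d14:-→d15:-→d16:-→d17:-→d18:-→d19:-→d20:-→d21:H1→d22:-→d23:-→d24:H0→d25:-→d26:-  best=H0
  + 0.0.0.0/0 (H0) depth=0
  + 134.171.34.0/24 (H0) depth=24
  + 199.0.0.0/8 (H0) depth=8
  ? 199.169.176.13  path d0:H0→d1:-→d2:-→d3:-→d4:-→d5:-→d6:-→d7:-→d8:H0→d9:-→d10:-→d11:-→d12:-→d13:-→d14:-→d15:-→d16:-→d17:-→d18:-→d19:-→d20:-→d21:-→d22:-→d23:-→d24:H1  best=H1
  ? 134.171.34.4  path d0:H0→d1:-→d2:-→d3:-→d4:-→d5:-→d6:-→d7:-→d8:-→d9:-→d10:-→d11:-→d12:-→d13:-→d14:-→d15:-→d16:-→d17:-→d18:-→d19:-→d20:-→d21:H1→d22:-→d23:-→d24:H0  best=H0
  ? 124.163.226.202  path d0:H0→d1:-→d2:-  best=H0
  + 64.0.0.0/8 (H0) depth=8

== LOOKUPS ==
["H3","H3","H1","H3","H0","H0","H1","H0","H0"]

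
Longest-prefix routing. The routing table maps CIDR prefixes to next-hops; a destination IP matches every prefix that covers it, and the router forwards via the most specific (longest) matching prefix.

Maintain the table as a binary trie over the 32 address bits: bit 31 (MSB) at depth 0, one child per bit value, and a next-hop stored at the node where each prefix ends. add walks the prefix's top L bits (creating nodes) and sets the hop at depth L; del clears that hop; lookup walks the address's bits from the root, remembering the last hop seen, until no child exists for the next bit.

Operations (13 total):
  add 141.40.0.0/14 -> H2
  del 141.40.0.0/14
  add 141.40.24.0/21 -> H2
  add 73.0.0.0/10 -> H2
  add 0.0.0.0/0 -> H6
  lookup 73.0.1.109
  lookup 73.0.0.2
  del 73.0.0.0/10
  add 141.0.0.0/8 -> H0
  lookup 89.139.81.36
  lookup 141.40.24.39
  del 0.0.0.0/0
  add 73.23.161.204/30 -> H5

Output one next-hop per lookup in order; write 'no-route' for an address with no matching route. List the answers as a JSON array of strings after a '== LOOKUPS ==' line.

Apply in order:
  + 141.40.0.0/14 (H2) depth=14
  del 141.40.0.0/14 (clear depth 14)
  + 141.40.24.0/21 (H2) depth=21
  + 73.0.0.0/10 (H2) depth=10
  + 0.0.0.0/0 (H6) depth=0
  ? 73.0.1.109  path d0:H6→d1:-→d2:-→d3:-→d4:-→d5:-→d6:-→d7:-→d8:-→d9:-→d10:H2  best=H2
  ? 73.0.0.2  path d0:H6→d1:-→d2:-→d3:-→d4:-→d5:-→d6:-→d7:-→d8:-→d9:-→d10:H2  best=H2
  del 73.0.0.0/10 (clear depth 10)
  + 141.0.0.0/8 (H0) depth=8
  ? 89.139.81.36  path d0:H6→d1:-→d2:-→d3:-  best=H6
  ? 141.40.24.39  path d0:H6→d1:-→d2:-→d3:-→d4:-→d5:-→d6:-→d7:-→d8:H0→d9:-→d10:-→d11:-→d12:-→d13:-→d14:-→d15:-→d16:-→d17:-→d18:-→d19:-→d20:-→d21:H2  best=H2
  del 0.0.0.0/0 (clear depth 0)
  + 73.23.161.204/30 (H5) depth=30

== LOOKUPS ==
["H2","H2","H6","H2"]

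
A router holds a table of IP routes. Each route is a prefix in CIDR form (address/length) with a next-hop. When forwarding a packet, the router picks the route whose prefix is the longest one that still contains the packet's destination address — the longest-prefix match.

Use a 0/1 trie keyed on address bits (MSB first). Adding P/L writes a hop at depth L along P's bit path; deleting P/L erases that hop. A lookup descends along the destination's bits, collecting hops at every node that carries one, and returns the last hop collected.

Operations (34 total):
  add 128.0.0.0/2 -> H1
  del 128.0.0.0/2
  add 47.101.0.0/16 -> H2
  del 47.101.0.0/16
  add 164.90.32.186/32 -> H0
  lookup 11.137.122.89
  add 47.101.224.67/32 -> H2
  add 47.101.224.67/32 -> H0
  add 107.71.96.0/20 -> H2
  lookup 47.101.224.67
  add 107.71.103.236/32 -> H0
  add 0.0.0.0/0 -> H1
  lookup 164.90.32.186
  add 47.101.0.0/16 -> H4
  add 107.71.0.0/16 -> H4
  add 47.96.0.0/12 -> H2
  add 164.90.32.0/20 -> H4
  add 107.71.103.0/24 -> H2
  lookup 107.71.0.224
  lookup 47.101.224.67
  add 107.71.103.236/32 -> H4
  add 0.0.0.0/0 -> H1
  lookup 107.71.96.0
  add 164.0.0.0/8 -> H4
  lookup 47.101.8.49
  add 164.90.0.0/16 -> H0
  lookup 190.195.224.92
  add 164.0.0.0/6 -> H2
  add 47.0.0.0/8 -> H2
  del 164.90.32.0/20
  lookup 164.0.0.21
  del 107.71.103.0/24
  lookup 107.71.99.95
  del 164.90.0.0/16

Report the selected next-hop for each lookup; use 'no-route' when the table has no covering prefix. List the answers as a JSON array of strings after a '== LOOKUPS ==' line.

Apply in order:
  + 128.0.0.0/2 (H1) depth=2
  - 128.0.0.0/2 clear@2
  + 47.101.0.0/16 (H2) depth=16
  - 47.101.0.0/16 clear@16
  + 164.90.32.186/32 (H0) depth=32
  ? 11.137.122.89  path d0:-→d1:-→d2:-  best=no-route
  + 47.101.224.67/32 (H2) depth=32
  + 47.101.224.67/32 (H0) depth=32
  + 107.71.96.0/20 (H2) depth=20
  ? 47.101.224.67  path d0:-→d1:-→d2:-→d3:-→d4:-→d5:-→d6:-→d7:-→d8:-→d9:-→d10:-→d11:-→d12:-→d13:-→d14:-→d15:-→d16:-→d17:-→d18:-→d19:-→d20:-→d21:-→d22:-→d23:-→d24:-→d25:-→d26:-→d27:-→d28:-→d29:-→d30:-→d31:-→d32:H0  best=H0
  + 107.71.103.236/32 (H0) depth=32
  + 0.0.0.0/0 (H1) depth=0
  ? 164.90.32.186  path d0:H1→d1:-→d2:-→d3:-→d4:-→d5:-→d6:-→d7:-→d8:-→d9:-→d10:-→d11:-→d12:-→d13:-→d14:-→d15:-→d16:-→d17:-→d18:-→d19:-→d20:-→d21:-→d22:-→d23:-→d24:-→d25:-→d26:-→d27:-→d28:-→d29:-→d30:-→d31:-→d32:H0  best=H0
  + 47.101.0.0/16 (H4) depth=16
  + 107.71.0.0/16 (H4) depth=16
  + 47.96.0.0/12 (H2) depth=12
  + 164.90.32.0/20 (H4) depth=20
  + 107.71.103.0/24 (H2) depth=24
  ? 107.71.0.224  path d0:H1→d1:-→d2:-→d3:-→d4:-→d5:-→d6:-→d7:-→d8:-→d9:-→d10:-→d11:-→d12:-→d13:-→d14:-→d15:-→d16:H4→d17:-  best=H4
  ? 47.101.224.67  path d0:H1→d1:-→d2:-→d3:-→d4:-→d5:-→d6:-→d7:-→d8:-→d9:-→d10:-→d11:-→d12:H2→d13:-→d14:-→d15:-→d16:H4→d17:-→d18:-→d19:-→d20:-→d21:-→d22:-→d23:-→d24:-→d25:-→d26:-→d27:-→d28:-→d29:-→d30:-→d31:-→d32:H0  best=H0
  + 107.71.103.236/32 (H4) depth=32
  + 0.0.0.0/0 (H1) depth=0
  ? 107.71.96.0  path d0:H1→d1:-→d2:-→d3:-→d4:-→d5:-→d6:-→d7:-→d8:-→d9:-→d10:-→d11:-→d12:-→d13:-→d14:-→d15:-→d16:H4→d17:-→d18:-→d19:-→d20:H2→d21:-  best=H2
  + 164.0.0.0/8 (H4) depth=8
  ? 47.101.8.49  path d0:H1→d1:-→d2:-→d3:-→d4:-→d5:-→d6:-→d7:-→d8:-→d9:-→d10:-→d11:-→d12:H2→d13:-→d14:-→d15:-→d16:H4  best=H4
  + 164.90.0.0/16 (H0) depth=16
  ? 190.195.224.92  path d0:H1→d1:-→d2:-→d3:-  best=H1
  + 164.0.0.0/6 (H2) depth=6
  + 47.0.0.0/8 (H2) depth=8
  - 164.90.32.0/20 clear@20
  ? 164.0.0.21  path d0:H1→d1:-→d2:-→d3:-→d4:-→d5:-→d6:H2→d7:-→d8:H4→d9:-  best=H4
  - 107.71.103.0/24 clear@24
  ? 107.71.99.95  path d0:H1→d1:-→d2:-→d3:-→d4:-→d5:-→d6:-→d7:-→d8:-→d9:-→d10:-→d11:-→d12:-→d13:-→d14:-→d15:-→d16:H4→d17:-→d18:-→d19:-→d20:H2→d21:-  best=H2
  - 164.90.0.0/16 clear@16

== LOOKUPS ==
["no-route","H0","H0","H4","H0","H2","H4","H1","H4","H2"]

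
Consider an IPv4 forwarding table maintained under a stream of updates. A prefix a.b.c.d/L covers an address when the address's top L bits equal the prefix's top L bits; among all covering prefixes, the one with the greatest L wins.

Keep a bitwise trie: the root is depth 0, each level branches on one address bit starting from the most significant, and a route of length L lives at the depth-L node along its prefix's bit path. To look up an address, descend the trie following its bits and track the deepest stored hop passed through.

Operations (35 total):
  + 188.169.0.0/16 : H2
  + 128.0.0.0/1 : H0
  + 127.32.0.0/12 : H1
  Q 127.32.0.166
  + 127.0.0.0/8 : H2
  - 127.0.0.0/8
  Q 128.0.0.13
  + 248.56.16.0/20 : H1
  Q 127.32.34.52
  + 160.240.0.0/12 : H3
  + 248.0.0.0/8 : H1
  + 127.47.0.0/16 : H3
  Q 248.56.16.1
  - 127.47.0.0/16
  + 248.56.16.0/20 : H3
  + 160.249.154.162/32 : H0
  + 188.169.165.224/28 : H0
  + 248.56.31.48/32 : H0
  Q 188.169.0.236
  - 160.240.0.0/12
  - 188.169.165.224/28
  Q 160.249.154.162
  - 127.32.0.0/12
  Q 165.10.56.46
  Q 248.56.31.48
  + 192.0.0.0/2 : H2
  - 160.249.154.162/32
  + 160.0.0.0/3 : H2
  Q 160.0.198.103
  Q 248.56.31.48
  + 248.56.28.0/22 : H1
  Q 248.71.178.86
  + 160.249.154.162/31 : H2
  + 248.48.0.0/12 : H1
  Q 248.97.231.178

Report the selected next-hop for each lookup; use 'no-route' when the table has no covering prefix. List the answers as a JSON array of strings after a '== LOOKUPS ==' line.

Trace:
  add 188.169.0.0/16 -> H2 at depth 16
  add 128.0.0.0/1 -> H0 at depth 1
  add 127.32.0.0/12 -> H1 at depth 12
  lookup 127.32.0.166: bits 011111110010 walk d0:-→d1:-→d2:-→d3:-→d4:-→d5:-→d6:-→d7:-→d8:-→d9:-→d10:-→d11:-→d12:H1 -> H1
  add 127.0.0.0/8 -> H2 at depth 8
  del 127.0.0.0/8 (clear depth 8)
  lookup 128.0.0.13: bits 10 walk d0:-→d1:H0→d2:- -> H0
  add 248.56.16.0/20 -> H1 at depth 20
  lookup 127.32.34.52: bits 011111110010 walk d0:-→d1:-→d2:-→d3:-→d4:-→d5:-→d6:-→d7:-→d8:-→d9:-→d10:-→d11:-→d12:H1 -> H1
  add 160.240.0.0/12 -> H3 at depth 12
  add 248.0.0.0/8 -> H1 at depth 8
  add 127.47.0.0/16 -> H3 at depth 16
  lookup 248.56.16.1: bits 11111000001110000001 walk d0:-→d1:H0→d2:-→d3:-→d4:-→d5:-→d6:-→d7:-→d8:H1→d9:-→d10:-→d11:-→d12:-→d13:-→d14:-→d15:-→d16:-→d17:-→d18:-→d19:-→d20:H1 -> H1
  del 127.47.0.0/16 (clear depth 16)
  add 248.56.16.0/20 -> H3 at depth 20
  add 160.249.154.162/32 -> H0 at depth 32
  add 188.169.165.224/28 -> H0 at depth 28
  add 248.56.31.48/32 -> H0 at depth 32
  lookup 188.169.0.236: bits 1011110010101001 walk d0:-→d1:H0→d2:-→d3:-→d4:-→d5:-→d6:-→d7:-→d8:-→d9:-→d10:-→d11:-→d12:-→d13:-→d14:-→d15:-→d16:H2 -> H2
  del 160.240.0.0/12 (clear depth 12)
  del 188.169.165.224/28 (clear depth 28)
  lookup 160.249.154.162: bits 10100000111110011001101010100010 walk d0:-→d1:H0→d2:-→d3:-→d4:-→d5:-→d6:-→d7:-→d8:-→d9:-→d10:-→d11:-→d12:-→d13:-→d14:-→d15:-→d16:-→d17:-→d18:-→d19:-→d20:-→d21:-→d22:-→d23:-→d24:-→d25:-→d26:-→d27:-→d28:-→d29:-→d30:-→d31:-→d32:H0 -> H0
  del 127.32.0.0/12 (clear depth 12)
  lookup 165.10.56.46: bits 10100 walk d0:-→d1:H0→d2:-→d3:-→d4:-→d5:- -> H0
  lookup 248.56.31.48: bits 11111000001110000001111100110000 walk d0:-→d1:H0→d2:-→d3:-→d4:-→d5:-→d6:-→d7:-→d8:H1→d9:-→d10:-→d11:-→d12:-→d13:-→d14:-→d15:-→d16:-→d17:-→d18:-→d19:-→d20:H3→d21:-→d22:-→d23:-→d24:-→d25:-→d26:-→d27:-→d28:-→d29:-→d30:-→d31:-→d32:H0 -> H0
  add 192.0.0.0/2 -> H2 at depth 2
  del 160.249.154.162/32 (clear depth 32)
  add 160.0.0.0/3 -> H2 at depth 3
  lookup 160.0.198.103: bits 10100000 walk d0:-→d1:H0→d2:-→d3:H2→d4:-→d5:-→d6:-→d7:-→d8:- -> H2
  lookup 248.56.31.48: bits 11111000001110000001111100110000 walk d0:-→d1:H0→d2:H2→d3:-→d4:-→d5:-→d6:-→d7:-→d8:H1→d9:-→d10:-→d11:-→d12:-→d13:-→d14:-→d15:-→d16:-→d17:-→d18:-→d19:-→d20:H3→d21:-→d22:-→d23:-→d24:-→d25:-→d26:-→d27:-→d28:-→d29:-→d30:-→d31:-→d32:H0 -> H0
  add 248.56.28.0/22 -> H1 at depth 22
  lookup 248.71.178.86: bits 111110000 walk d0:-→d1:H0→d2:H2→d3:-→d4:-→d5:-→d6:-→d7:-→d8:H1→d9:- -> H1
  add 160.249.154.162/31 -> H2 at depth 31
  add 248.48.0.0/12 -> H1 at depth 12
  lookup 248.97.231.178: bits 111110000 walk d0:-→d1:H0→d2:H2→d3:-→d4:-→d5:-→d6:-→d7:-→d8:H1→d9:- -> H1

== LOOKUPS ==
["H1","H0","H1","H1","H2","H0","H0","H0","H2","H0","H1","H1"]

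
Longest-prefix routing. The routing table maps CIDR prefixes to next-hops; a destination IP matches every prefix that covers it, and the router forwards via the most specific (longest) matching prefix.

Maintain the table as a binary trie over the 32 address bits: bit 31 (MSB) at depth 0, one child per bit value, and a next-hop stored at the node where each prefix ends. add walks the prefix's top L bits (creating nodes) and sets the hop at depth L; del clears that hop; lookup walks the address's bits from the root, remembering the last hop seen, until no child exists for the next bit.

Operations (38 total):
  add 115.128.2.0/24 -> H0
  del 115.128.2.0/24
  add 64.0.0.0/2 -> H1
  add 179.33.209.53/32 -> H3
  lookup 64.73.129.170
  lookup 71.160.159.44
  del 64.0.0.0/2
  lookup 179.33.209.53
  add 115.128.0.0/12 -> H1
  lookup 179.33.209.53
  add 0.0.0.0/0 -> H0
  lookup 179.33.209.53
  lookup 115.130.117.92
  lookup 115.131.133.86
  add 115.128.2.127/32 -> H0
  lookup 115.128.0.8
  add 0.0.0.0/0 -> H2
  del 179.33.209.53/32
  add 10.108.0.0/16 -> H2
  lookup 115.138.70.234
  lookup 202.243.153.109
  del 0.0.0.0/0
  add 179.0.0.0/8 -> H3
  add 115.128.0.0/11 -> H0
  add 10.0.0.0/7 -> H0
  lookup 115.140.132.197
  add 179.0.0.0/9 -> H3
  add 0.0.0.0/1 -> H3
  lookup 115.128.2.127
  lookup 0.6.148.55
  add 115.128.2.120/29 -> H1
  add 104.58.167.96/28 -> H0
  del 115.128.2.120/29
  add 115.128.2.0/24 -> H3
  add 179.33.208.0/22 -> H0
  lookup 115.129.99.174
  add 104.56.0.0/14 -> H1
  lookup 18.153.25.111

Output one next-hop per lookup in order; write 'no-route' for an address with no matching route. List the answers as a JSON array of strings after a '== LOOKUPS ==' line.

Trace:
  add 115.128.2.0/24 -> H0 at depth 24
  del 115.128.2.0/24 (clear depth 24)
  add 64.0.0.0/2 -> H1 at depth 2
  add 179.33.209.53/32 -> H3 at depth 32
  lookup 64.73.129.170: bits 01 walk d0:-→d1:-→d2:H1 -> H1
  lookup 71.160.159.44: bits 01 walk d0:-→d1:-→d2:H1 -> H1
  del 64.0.0.0/2 (clear depth 2)
  lookup 179.33.209.53: bits 10110011001000011101000100110101 walk d0:-→d1:-→d2:-→d3:-→d4:-→d5:-→d6:-→d7:-→d8:-→d9:-→d10:-→d11:-→d12:-→d13:-→d14:-→d15:-→d16:-→d17:-→d18:-→d19:-→d20:-→d21:-→d22:-→d23:-→d24:-→d25:-→d26:-→d27:-→d28:-→d29:-→d30:-→d31:-→d32:H3 -> H3
  add 115.128.0.0/12 -> H1 at depth 12
  lookup 179.33.209.53: bits 10110011001000011101000100110101 walk d0:-→d1:-→d2:-→d3:-→d4:-→d5:-→d6:-→d7:-→d8:-→d9:-→d10:-→d11:-→d12:-→d13:-→d14:-→d15:-→d16:-→d17:-→d18:-→d19:-→d20:-→d21:-→d22:-→d23:-→d24:-→d25:-→d26:-→d27:-→d28:-→d29:-→d30:-→d31:-→d32:H3 -> H3
  add 0.0.0.0/0 -> H0 at depth 0
  lookup 179.33.209.53: bits 10110011001000011101000100110101 walk d0:H0→d1:-→d2:-→d3:-→d4:-→d5:-→d6:-→d7:-→d8:-→d9:-→d10:-→d11:-→d12:-→d13:-→d14:-→d15:-→d16:-→d17:-→d18:-→d19:-→d20:-→d21:-→d22:-→d23:-→d24:-→d25:-→d26:-→d27:-→d28:-→d29:-→d30:-→d31:-→d32:H3 -> H3
  lookup 115.130.117.92: bits 01110011100000 walk d0:H0→d1:-→d2:-→d3:-→d4:-→d5:-→d6:-→d7:-→d8:-→d9:-→d10:-→d11:-→d12:H1→d13:-→d14:- -> H1
  lookup 115.131.133.86: bits 01110011100000 walk d0:H0→d1:-→d2:-→d3:-→d4:-→d5:-→d6:-→d7:-→d8:-→d9:-→d10:-→d11:-→d12:H1→d13:-→d14:- -> H1
  add 115.128.2.127/32 -> H0 at depth 32
  lookup 115.128.0.8: bits 0111001110000000000000 walk d0:H0→d1:-→d2:-→d3:-→d4:-→d5:-→d6:-→d7:-→d8:-→d9:-→d10:-→d11:-→d12:H1→d13:-→d14:-→d15:-→d16:-→d17:-→d18:-→d19:-→d20:-→d21:-→d22:- -> H1
  add 0.0.0.0/0 -> H2 at depth 0
  del 179.33.209.53/32 (clear depth 32)
  add 10.108.0.0/16 -> H2 at depth 16
  lookup 115.138.70.234: bits 011100111000 walk d0:H2→d1:-→d2:-→d3:-→d4:-→d5:-→d6:-→d7:-→d8:-→d9:-→d10:-→d11:-→d12:H1 -> H1
  lookup 202.243.153.109: bits 1 walk d0:H2→d1:- -> H2
  del 0.0.0.0/0 (clear depth 0)
  add 179.0.0.0/8 -> H3 at depth 8
  add 115.128.0.0/11 -> H0 at depth 11
  add 10.0.0.0/7 -> H0 at depth 7
  lookup 115.140.132.197: bits 011100111000 walk d0:-→d1:-→d2:-→d3:-→d4:-→d5:-→d6:-→d7:-→d8:-→d9:-→d10:-→d11:H0→d12:H1 -> H1
  add 179.0.0.0/9 -> H3 at depth 9
  add 0.0.0.0/1 -> H3 at depth 1
  lookup 115.128.2.127: bits 01110011100000000000001001111111 walk d0:-→d1:H3→d2:-→d3:-→d4:-→d5:-→d6:-→d7:-→d8:-→d9:-→d10:-→d11:H0→d12:H1→d13:-→d14:-→d15:-→d16:-→d17:-→d18:-→d19:-→d20:-→d21:-→d22:-→d23:-→d24:-→d25:-→d26:-→d27:-→d28:-→d29:-→d30:-→d31:-→d32:H0 -> H0
  lookup 0.6.148.55: bits 0000 walk d0:-→d1:H3→d2:-→d3:-→d4:- -> H3
  add 115.128.2.120/29 -> H1 at depth 29
  add 104.58.167.96/28 -> H0 at depth 28
  del 115.128.2.120/29 (clear depth 29)
  add 115.128.2.0/24 -> H3 at depth 24
  add 179.33.208.0/22 -> H0 at depth 22
  lookup 115.129.99.174: bits 011100111000000 walk d0:-→d1:H3→d2:-→d3:-→d4:-→d5:-→d6:-→d7:-→d8:-→d9:-→d10:-→d11:H0→d12:H1→d13:-→d14:-→d15:- -> H1
  add 104.56.0.0/14 -> H1 at depth 14
  lookup 18.153.25.111: bits 000 walk d0:-→d1:H3→d2:-→d3:- -> H3

== LOOKUPS ==
["H1","H1","H3","H3","H3","H1","H1","H1","H1","H2","H1","H0","H3","H1","H3"]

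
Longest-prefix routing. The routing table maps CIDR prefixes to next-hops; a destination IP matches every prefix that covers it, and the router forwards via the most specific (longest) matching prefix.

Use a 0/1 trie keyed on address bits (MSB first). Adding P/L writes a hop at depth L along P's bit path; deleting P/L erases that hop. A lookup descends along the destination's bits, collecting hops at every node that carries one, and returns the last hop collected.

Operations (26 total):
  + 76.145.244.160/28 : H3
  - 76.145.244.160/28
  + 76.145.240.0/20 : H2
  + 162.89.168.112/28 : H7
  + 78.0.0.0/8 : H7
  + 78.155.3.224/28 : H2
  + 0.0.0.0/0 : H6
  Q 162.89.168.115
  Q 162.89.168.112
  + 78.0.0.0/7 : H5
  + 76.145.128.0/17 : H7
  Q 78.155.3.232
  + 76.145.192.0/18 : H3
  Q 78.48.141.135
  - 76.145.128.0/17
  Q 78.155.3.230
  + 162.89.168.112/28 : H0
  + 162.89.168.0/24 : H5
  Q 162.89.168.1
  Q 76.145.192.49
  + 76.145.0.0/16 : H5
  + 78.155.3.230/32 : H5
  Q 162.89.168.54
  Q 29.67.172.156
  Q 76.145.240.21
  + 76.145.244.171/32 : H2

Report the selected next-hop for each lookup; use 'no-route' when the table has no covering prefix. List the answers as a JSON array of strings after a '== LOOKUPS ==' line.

Process each operation:
  add 76.145.244.160/28 -> H3 at depth 28
  - 76.145.244.160/28 clear@28
  add 76.145.240.0/20 -> H2 at depth 20
  add 162.89.168.112/28 -> H7 at depth 28
  add 78.0.0.0/8 -> H7 at depth 8
  add 78.155.3.224/28 -> H2 at depth 28
  add 0.0.0.0/0 -> H6 at depth 0
  lookup 162.89.168.115: bits 1010001001011001101010000111 walk d0:H6→d1:-→d2:-→d3:-→d4:-→d5:-→d6:-→d7:-→d8:-→d9:-→d10:-→d11:-→d12:-→d13:-→d14:-→d15:-→d16:-→d17:-→d18:-→d19:-→d20:-→d21:-→d22:-→d23:-→d24:-→d25:-→d26:-→d27:-→d28:H7 -> H7
  lookup 162.89.168.112: bits 1010001001011001101010000111 walk d0:H6→d1:-→d2:-→d3:-→d4:-→d5:-→d6:-→d7:-→d8:-→d9:-→d10:-→d11:-→d12:-→d13:-→d14:-→d15:-→d16:-→d17:-→d18:-→d19:-→d20:-→d21:-→d22:-→d23:-→d24:-→d25:-→d26:-→d27:-→d28:H7 -> H7
  add 78.0.0.0/7 -> H5 at depth 7
  add 76.145.128.0/17 -> H7 at depth 17
  lookup 78.155.3.232: bits 0100111010011011000000111110 walk d0:H6→d1:-→d2:-→d3:-→d4:-→d5:-→d6:-→d7:H5→d8:H7→d9:-→d10:-→d11:-→d12:-→d13:-→d14:-→d15:-→d16:-→d17:-→d18:-→d19:-→d20:-→d21:-→d22:-→d23:-→d24:-→d25:-→d26:-→d27:-→d28:H2 -> H2
  add 76.145.192.0/18 -> H3 at depth 18
  lookup 78.48.141.135: bits 01001110 walk d0:H6→d1:-→d2:-→d3:-→d4:-→d5:-→d6:-→d7:H5→d8:H7 -> H7
  - 76.145.128.0/17 clear@17
  lookup 78.155.3.230: bits 0100111010011011000000111110 walk d0:H6→d1:-→d2:-→d3:-→d4:-→d5:-→d6:-→d7:H5→d8:H7→d9:-→d10:-→d11:-→d12:-→d13:-→d14:-→d15:-→d16:-→d17:-→d18:-→d19:-→d20:-→d21:-→d22:-→d23:-→d24:-→d25:-→d26:-→d27:-→d28:H2 -> H2
  add 162.89.168.112/28 -> H0 at depth 28
  add 162.89.168.0/24 -> H5 at depth 24
  lookup 162.89.168.1: bits 1010001001011001101010000 walk d0:H6→d1:-→d2:-→d3:-→d4:-→d5:-→d6:-→d7:-→d8:-→d9:-→d10:-→d11:-→d12:-→d13:-→d14:-→d15:-→d16:-→d17:-→d18:-→d19:-→d20:-→d21:-→d22:-→d23:-→d24:H5→d25:- -> H5
  lookup 76.145.192.49: bits 010011001001000111 walk d0:H6→d1:-→d2:-→d3:-→d4:-→d5:-→d6:-→d7:-→d8:-→d9:-→d10:-→d11:-→d12:-→d13:-→d14:-→d15:-→d16:-→d17:-→d18:H3 -> H3
  add 76.145.0.0/16 -> H5 at depth 16
  add 78.155.3.230/32 -> H5 at depth 32
  lookup 162.89.168.54: bits 1010001001011001101010000 walk d0:H6→d1:-→d2:-→d3:-→d4:-→d5:-→d6:-→d7:-→d8:-→d9:-→d10:-→d11:-→d12:-→d13:-→d14:-→d15:-→d16:-→d17:-→d18:-→d19:-→d20:-→d21:-→d22:-→d23:-→d24:H5→d25:- -> H5
  lookup 29.67.172.156: bits 0 walk d0:H6→d1:- -> H6
  lookup 76.145.240.21: bits 010011001001000111110 walk d0:H6→d1:-→d2:-→d3:-→d4:-→d5:-→d6:-→d7:-→d8:-→d9:-→d10:-→d11:-→d12:-→d13:-→d14:-→d15:-→d16:H5→d17:-→d18:H3→d19:-→d20:H2→d21:- -> H2
  add 76.145.244.171/32 -> H2 at depth 32

== LOOKUPS ==
["H7","H7","H2","H7","H2","H5","H3","H5","H6","H2"]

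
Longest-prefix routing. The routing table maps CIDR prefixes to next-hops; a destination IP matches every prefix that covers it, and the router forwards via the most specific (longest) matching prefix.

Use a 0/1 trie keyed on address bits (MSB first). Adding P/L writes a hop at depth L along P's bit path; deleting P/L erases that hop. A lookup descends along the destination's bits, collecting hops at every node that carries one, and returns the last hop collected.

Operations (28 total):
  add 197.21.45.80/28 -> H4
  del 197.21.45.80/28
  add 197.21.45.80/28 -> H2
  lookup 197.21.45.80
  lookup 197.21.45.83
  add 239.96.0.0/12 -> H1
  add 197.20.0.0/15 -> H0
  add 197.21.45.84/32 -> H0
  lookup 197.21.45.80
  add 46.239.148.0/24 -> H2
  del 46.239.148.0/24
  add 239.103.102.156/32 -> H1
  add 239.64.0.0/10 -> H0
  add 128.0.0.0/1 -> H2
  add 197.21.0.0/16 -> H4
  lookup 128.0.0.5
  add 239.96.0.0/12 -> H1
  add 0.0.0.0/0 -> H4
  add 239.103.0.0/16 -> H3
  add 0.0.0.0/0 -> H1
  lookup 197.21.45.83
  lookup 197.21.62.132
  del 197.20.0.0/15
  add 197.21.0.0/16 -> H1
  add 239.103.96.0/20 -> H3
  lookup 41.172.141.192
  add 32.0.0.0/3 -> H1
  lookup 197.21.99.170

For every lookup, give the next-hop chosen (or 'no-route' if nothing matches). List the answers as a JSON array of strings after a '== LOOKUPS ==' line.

Process each operation:
  add 197.21.45.80/28 -> H4 at depth 28
  - 197.21.45.80/28 clear@28
  add 197.21.45.80/28 -> H2 at depth 28
  Q 197.21.45.80: descend 1100010100010101001011010101 ; hops seen [H2] ; pick H2
  Q 197.21.45.83: descend 1100010100010101001011010101 ; hops seen [H2] ; pick H2
  add 239.96.0.0/12 -> H1 at depth 12
  add 197.20.0.0/15 -> H0 at depth 15
  add 197.21.45.84/32 -> H0 at depth 32
  Q 197.21.45.80: descend 11000101000101010010110101010 ; hops seen [H0,H2] ; pick H2
  add 46.239.148.0/24 -> H2 at depth 24
  - 46.239.148.0/24 clear@24
  add 239.103.102.156/32 -> H1 at depth 32
  add 239.64.0.0/10 -> H0 at depth 10
  add 128.0.0.0/1 -> H2 at depth 1
  add 197.21.0.0/16 -> H4 at depth 16
  Q 128.0.0.5: descend 1 ; hops seen [H2] ; pick H2
  add 239.96.0.0/12 -> H1 at depth 12
  add 0.0.0.0/0 -> H4 at depth 0
  add 239.103.0.0/16 -> H3 at depth 16
  add 0.0.0.0/0 -> H1 at depth 0
  Q 197.21.45.83: descend 11000101000101010010110101010 ; hops seen [H1,H2,H0,H4,H2] ; pick H2
  Q 197.21.62.132: descend 1100010100010101001 ; hops seen [H1,H2,H0,H4] ; pick H4
  - 197.20.0.0/15 clear@15
  add 197.21.0.0/16 -> H1 at depth 16
  add 239.103.96.0/20 -> H3 at depth 20
  Q 41.172.141.192: descend 00101 ; hops seen [H1] ; pick H1
  add 32.0.0.0/3 -> H1 at depth 3
  Q 197.21.99.170: descend 11000101000101010 ; hops seen [H1,H2,H1] ; pick H1

== LOOKUPS ==
["H2","H2","H2","H2","H2","H4","H1","H1"]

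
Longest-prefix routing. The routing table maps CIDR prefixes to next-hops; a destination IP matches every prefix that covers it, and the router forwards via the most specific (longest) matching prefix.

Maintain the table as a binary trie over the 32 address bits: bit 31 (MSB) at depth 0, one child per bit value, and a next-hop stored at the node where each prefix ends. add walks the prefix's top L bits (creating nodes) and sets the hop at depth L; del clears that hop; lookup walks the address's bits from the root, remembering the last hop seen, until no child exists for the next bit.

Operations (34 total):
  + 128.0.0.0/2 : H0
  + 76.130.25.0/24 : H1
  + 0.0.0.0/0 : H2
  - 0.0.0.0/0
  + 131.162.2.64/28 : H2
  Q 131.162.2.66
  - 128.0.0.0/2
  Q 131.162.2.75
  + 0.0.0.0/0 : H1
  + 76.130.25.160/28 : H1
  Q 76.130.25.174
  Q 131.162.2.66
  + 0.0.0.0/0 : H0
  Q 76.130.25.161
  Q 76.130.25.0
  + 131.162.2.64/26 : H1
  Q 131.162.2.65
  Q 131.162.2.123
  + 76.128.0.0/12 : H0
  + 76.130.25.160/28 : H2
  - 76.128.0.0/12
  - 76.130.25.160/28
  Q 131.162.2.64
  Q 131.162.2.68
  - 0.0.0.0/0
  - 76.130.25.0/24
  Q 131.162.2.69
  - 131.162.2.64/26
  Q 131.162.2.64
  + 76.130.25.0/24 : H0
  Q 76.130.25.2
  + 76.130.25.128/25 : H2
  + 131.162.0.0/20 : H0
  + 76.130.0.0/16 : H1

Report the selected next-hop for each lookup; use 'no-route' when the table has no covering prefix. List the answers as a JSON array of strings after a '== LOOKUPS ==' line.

Trace:
  + 128.0.0.0/2 (H0) depth=2
  + 76.130.25.0/24 (H1) depth=24
  + 0.0.0.0/0 (H2) depth=0
  - 0.0.0.0/0 clear@0
  + 131.162.2.64/28 (H2) depth=28
  lookup 131.162.2.66: bits 1000001110100010000000100100 walk d0:-→d1:-→d2:H0→d3:-→d4:-→d5:-→d6:-→d7:-→d8:-→d9:-→d10:-→d11:-→d12:-→d13:-→d14:-→d15:-→d16:-→d17:-→d18:-→d19:-→d20:-→d21:-→d22:-→d23:-→d24:-→d25:-→d26:-→d27:-→d28:H2 -> H2
  - 128.0.0.0/2 clear@2
  lookup 131.162.2.75: bits 1000001110100010000000100100 walk d0:-→d1:-→d2:-→d3:-→d4:-→d5:-→d6:-→d7:-→d8:-→d9:-→d10:-→d11:-→d12:-→d13:-→d14:-→d15:-→d16:-→d17:-→d18:-→d19:-→d20:-→d21:-→d22:-→d23:-→d24:-→d25:-→d26:-→d27:-→d28:H2 -> H2
  + 0.0.0.0/0 (H1) depth=0
  + 76.130.25.160/28 (H1) depth=28
  lookup 76.130.25.174: bits 0100110010000010000110011010 walk d0:H1→d1:-→d2:-→d3:-→d4:-→d5:-→d6:-→d7:-→d8:-→d9:-→d10:-→d11:-→d12:-→d13:-→d14:-→d15:-→d16:-→d17:-→d18:-→d19:-→d20:-→d21:-→d22:-→d23:-→d24:H1→d25:-→d26:-→d27:-→d28:H1 -> H1
  lookup 131.162.2.66: bits 1000001110100010000000100100 walk d0:H1→d1:-→d2:-→d3:-→d4:-→d5:-→d6:-→d7:-→d8:-→d9:-→d10:-→d11:-→d12:-→d13:-→d14:-→d15:-→d16:-→d17:-→d18:-→d19:-→d20:-→d21:-→d22:-→d23:-→d24:-→d25:-→d26:-→d27:-→d28:H2 -> H2
  + 0.0.0.0/0 (H0) depth=0
  lookup 76.130.25.161: bits 0100110010000010000110011010 walk d0:H0→d1:-→d2:-→d3:-→d4:-→d5:-→d6:-→d7:-→d8:-→d9:-→d10:-→d11:-→d12:-→d13:-→d14:-→d15:-→d16:-→d17:-→d18:-→d19:-→d20:-→d21:-→d22:-→d23:-→d24:H1→d25:-→d26:-→d27:-→d28:H1 -> H1
  lookup 76.130.25.0: bits 010011001000001000011001 walk d0:H0→d1:-→d2:-→d3:-→d4:-→d5:-→d6:-→d7:-→d8:-→d9:-→d10:-→d11:-→d12:-→d13:-→d14:-→d15:-→d16:-→d17:-→d18:-→d19:-→d20:-→d21:-→d22:-→d23:-→d24:H1 -> H1
  + 131.162.2.64/26 (H1) depth=26
  lookup 131.162.2.65: bits 1000001110100010000000100100 walk d0:H0→d1:-→d2:-→d3:-→d4:-→d5:-→d6:-→d7:-→d8:-→d9:-→d10:-→d11:-→d12:-→d13:-→d14:-→d15:-→d16:-→d17:-→d18:-→d19:-→d20:-→d21:-→d22:-→d23:-→d24:-→d25:-→d26:H1→d27:-→d28:H2 -> H2
  lookup 131.162.2.123: bits 10000011101000100000001001 walk d0:H0→d1:-→d2:-→d3:-→d4:-→d5:-→d6:-→d7:-→d8:-→d9:-→d10:-→d11:-→d12:-→d13:-→d14:-→d15:-→d16:-→d17:-→d18:-→d19:-→d20:-→d21:-→d22:-→d23:-→d24:-→d25:-→d26:H1 -> H1
  + 76.128.0.0/12 (H0) depth=12
  + 76.130.25.160/28 (H2) depth=28
  - 76.128.0.0/12 clear@12
  - 76.130.25.160/28 clear@28
  lookup 131.162.2.64: bits 1000001110100010000000100100 walk d0:H0→d1:-→d2:-→d3:-→d4:-→d5:-→d6:-→d7:-→d8:-→d9:-→d10:-→d11:-→d12:-→d13:-→d14:-→d15:-→d16:-→d17:-→d18:-→d19:-→d20:-→d21:-→d22:-→d23:-→d24:-→d25:-→d26:H1→d27:-→d28:H2 -> H2
  lookup 131.162.2.68: bits 1000001110100010000000100100 walk d0:H0→d1:-→d2:-→d3:-→d4:-→d5:-→d6:-→d7:-→d8:-→d9:-→d10:-→d11:-→d12:-→d13:-→d14:-→d15:-→d16:-→d17:-→d18:-→d19:-→d20:-→d21:-→d22:-→d23:-→d24:-→d25:-→d26:H1→d27:-→d28:H2 -> H2
  - 0.0.0.0/0 clear@0
  - 76.130.25.0/24 clear@24
  lookup 131.162.2.69: bits 1000001110100010000000100100 walk d0:-→d1:-→d2:-→d3:-→d4:-→d5:-→d6:-→d7:-→d8:-→d9:-→d10:-→d11:-→d12:-→d13:-→d14:-→d15:-→d16:-→d17:-→d18:-→d19:-→d20:-→d21:-→d22:-→d23:-→d24:-→d25:-→d26:H1→d27:-→d28:H2 -> H2
  - 131.162.2.64/26 clear@26
  lookup 131.162.2.64: bits 1000001110100010000000100100 walk d0:-→d1:-→d2:-→d3:-→d4:-→d5:-→d6:-→d7:-→d8:-→d9:-→d10:-→d11:-→d12:-→d13:-→d14:-→d15:-→d16:-→d17:-→d18:-→d19:-→d20:-→d21:-→d22:-→d23:-→d24:-→d25:-→d26:-→d27:-→d28:H2 -> H2
  + 76.130.25.0/24 (H0) depth=24
  lookup 76.130.25.2: bits 010011001000001000011001 walk d0:-→d1:-→d2:-→d3:-→d4:-→d5:-→d6:-→d7:-→d8:-→d9:-→d10:-→d11:-→d12:-→d13:-→d14:-→d15:-→d16:-→d17:-→d18:-→d19:-→d20:-→d21:-→d22:-→d23:-→d24:H0 -> H0
  + 76.130.25.128/25 (H2) depth=25
  + 131.162.0.0/20 (H0) depth=20
  + 76.130.0.0/16 (H1) depth=16

== LOOKUPS ==
["H2","H2","H1","H2","H1","H1","H2","H1","H2","H2","H2","H2","H0"]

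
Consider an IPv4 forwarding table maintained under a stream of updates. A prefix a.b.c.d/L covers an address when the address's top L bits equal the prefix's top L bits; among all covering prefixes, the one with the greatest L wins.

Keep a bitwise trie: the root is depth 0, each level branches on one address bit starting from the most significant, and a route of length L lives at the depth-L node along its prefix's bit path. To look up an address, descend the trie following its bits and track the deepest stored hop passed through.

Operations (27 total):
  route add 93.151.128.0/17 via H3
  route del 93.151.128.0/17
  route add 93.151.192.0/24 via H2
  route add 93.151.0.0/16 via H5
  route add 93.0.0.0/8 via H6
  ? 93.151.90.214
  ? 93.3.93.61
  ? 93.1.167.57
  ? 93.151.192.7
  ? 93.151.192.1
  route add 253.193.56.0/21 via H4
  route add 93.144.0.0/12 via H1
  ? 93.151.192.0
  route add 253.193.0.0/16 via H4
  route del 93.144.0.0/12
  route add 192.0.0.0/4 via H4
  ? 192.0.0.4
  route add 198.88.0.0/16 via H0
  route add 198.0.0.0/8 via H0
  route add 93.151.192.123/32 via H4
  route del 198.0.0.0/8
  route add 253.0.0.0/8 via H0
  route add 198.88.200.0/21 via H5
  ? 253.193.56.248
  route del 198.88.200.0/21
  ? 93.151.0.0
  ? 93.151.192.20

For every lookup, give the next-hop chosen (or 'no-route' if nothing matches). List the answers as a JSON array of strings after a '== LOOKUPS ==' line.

Process each operation:
  add 93.151.128.0/17 -> H3 at depth 17
  - 93.151.128.0/17 clear@17
  add 93.151.192.0/24 -> H2 at depth 24
  add 93.151.0.0/16 -> H5 at depth 16
  add 93.0.0.0/8 -> H6 at depth 8
  ? 93.151.90.214  path d0:-→d1:-→d2:-→d3:-→d4:-→d5:-→d6:-→d7:-→d8:H6→d9:-→d10:-→d11:-→d12:-→d13:-→d14:-→d15:-→d16:H5  best=H5
  ? 93.3.93.61  path d0:-→d1:-→d2:-→d3:-→d4:-→d5:-→d6:-→d7:-→d8:H6  best=H6
  ? 93.1.167.57  path d0:-→d1:-→d2:-→d3:-→d4:-→d5:-→d6:-→d7:-→d8:H6  best=H6
  ? 93.151.192.7  path d0:-→d1:-→d2:-→d3:-→d4:-→d5:-→d6:-→d7:-→d8:H6→d9:-→d10:-→d11:-→d12:-→d13:-→d14:-→d15:-→d16:H5→d17:-→d18:-→d19:-→d20:-→d21:-→d22:-→d23:-→d24:H2  best=H2
  ? 93.151.192.1  path d0:-→d1:-→d2:-→d3:-→d4:-→d5:-→d6:-→d7:-→d8:H6→d9:-→d10:-→d11:-→d12:-→d13:-→d14:-→d15:-→d16:H5→d17:-→d18:-→d19:-→d20:-→d21:-→d22:-→d23:-→d24:H2  best=H2
  add 253.193.56.0/21 -> H4 at depth 21
  add 93.144.0.0/12 -> H1 at depth 12
  ? 93.151.192.0  path d0:-→d1:-→d2:-→d3:-→d4:-→d5:-→d6:-→d7:-→d8:H6→d9:-→d10:-→d11:-→d12:H1→d13:-→d14:-→d15:-→d16:H5→d17:-→d18:-→d19:-→d20:-→d21:-→d22:-→d23:-→d24:H2  best=H2
  add 253.193.0.0/16 -> H4 at depth 16
  - 93.144.0.0/12 clear@12
  add 192.0.0.0/4 -> H4 at depth 4
  ? 192.0.0.4  path d0:-→d1:-→d2:-→d3:-→d4:H4  best=H4
  add 198.88.0.0/16 -> H0 at depth 16
  add 198.0.0.0/8 -> H0 at depth 8
  add 93.151.192.123/32 -> H4 at depth 32
  - 198.0.0.0/8 clear@8
  add 253.0.0.0/8 -> H0 at depth 8
  add 198.88.200.0/21 -> H5 at depth 21
  ? 253.193.56.248  path d0:-→d1:-→d2:-→d3:-→d4:-→d5:-→d6:-→d7:-→d8:H0→d9:-→d10:-→d11:-→d12:-→d13:-→d14:-→d15:-→d16:H4→d17:-→d18:-→d19:-→d20:-→d21:H4  best=H4
  - 198.88.200.0/21 clear@21
  ? 93.151.0.0  path d0:-→d1:-→d2:-→d3:-→d4:-→d5:-→d6:-→d7:-→d8:H6→d9:-→d10:-→d11:-→d12:-→d13:-→d14:-→d15:-→d16:H5  best=H5
  ? 93.151.192.20  path d0:-→d1:-→d2:-→d3:-→d4:-→d5:-→d6:-→d7:-→d8:H6→d9:-→d10:-→d11:-→d12:-→d13:-→d14:-→d15:-→d16:H5→d17:-→d18:-→d19:-→d20:-→d21:-→d22:-→d23:-→d24:H2→d25:-  best=H2

== LOOKUPS ==
["H5","H6","H6","H2","H2","H2","H4","H4","H5","H2"]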